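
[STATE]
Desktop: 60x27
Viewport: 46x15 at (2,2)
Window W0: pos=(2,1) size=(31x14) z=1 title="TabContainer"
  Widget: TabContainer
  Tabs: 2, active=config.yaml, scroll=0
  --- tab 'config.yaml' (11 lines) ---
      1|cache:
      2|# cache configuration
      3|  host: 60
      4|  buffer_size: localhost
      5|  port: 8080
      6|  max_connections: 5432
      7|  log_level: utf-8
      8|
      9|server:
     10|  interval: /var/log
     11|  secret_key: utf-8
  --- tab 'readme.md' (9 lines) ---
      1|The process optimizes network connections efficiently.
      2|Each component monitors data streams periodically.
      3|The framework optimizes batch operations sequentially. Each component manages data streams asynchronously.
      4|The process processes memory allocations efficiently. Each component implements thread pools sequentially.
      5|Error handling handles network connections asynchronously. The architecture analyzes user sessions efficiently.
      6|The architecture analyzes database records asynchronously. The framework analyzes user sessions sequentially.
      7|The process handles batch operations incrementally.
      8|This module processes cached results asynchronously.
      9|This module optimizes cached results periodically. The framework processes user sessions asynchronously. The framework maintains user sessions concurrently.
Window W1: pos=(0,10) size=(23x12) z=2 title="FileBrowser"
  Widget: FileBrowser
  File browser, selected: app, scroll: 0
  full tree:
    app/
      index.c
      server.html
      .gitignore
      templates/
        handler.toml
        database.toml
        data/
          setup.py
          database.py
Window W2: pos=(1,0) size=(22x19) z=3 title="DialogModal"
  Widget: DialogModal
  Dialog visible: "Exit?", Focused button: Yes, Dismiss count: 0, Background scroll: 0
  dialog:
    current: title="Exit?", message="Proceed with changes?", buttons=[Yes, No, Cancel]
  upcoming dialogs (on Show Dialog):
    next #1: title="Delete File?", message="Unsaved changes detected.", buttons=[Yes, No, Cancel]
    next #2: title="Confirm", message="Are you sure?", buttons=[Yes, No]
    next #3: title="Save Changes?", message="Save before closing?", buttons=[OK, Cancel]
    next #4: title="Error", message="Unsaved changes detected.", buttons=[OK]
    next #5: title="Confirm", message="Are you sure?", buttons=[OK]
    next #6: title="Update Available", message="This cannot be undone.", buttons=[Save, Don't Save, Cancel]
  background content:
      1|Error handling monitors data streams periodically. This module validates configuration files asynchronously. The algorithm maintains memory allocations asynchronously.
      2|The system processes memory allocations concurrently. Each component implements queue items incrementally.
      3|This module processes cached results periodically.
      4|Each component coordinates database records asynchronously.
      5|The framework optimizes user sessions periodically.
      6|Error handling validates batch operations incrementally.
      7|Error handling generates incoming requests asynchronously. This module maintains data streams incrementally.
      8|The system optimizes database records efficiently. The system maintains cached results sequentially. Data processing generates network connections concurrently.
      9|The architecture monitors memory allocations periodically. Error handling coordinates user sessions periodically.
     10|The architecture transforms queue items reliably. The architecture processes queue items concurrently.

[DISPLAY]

────────────────────┨         ┃               
Error handling monit┃─────────┨               
The system processes┃e.md     ┃               
This module processe┃─────────┃               
Each component coord┃         ┃               
The framework optimi┃n        ┃               
Er┌──────────────┐id┃         ┃               
Er│    Exit?     │er┃host     ┃               
Th│Proceed with c│es┃         ┃               
Th│[Yes]  No   Ca│on┃432      ┃               
Th└──────────────┘ra┃         ┃               
                    ┃         ┃               
                    ┃━━━━━━━━━┛               
                    ┃                         
                    ┃                         


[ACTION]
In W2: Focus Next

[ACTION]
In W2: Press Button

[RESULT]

────────────────────┨         ┃               
Error handling monit┃─────────┨               
The system processes┃e.md     ┃               
This module processe┃─────────┃               
Each component coord┃         ┃               
The framework optimi┃n        ┃               
Error handling valid┃         ┃               
Error handling gener┃host     ┃               
The system optimizes┃         ┃               
The architecture mon┃432      ┃               
The architecture tra┃         ┃               
                    ┃         ┃               
                    ┃━━━━━━━━━┛               
                    ┃                         
                    ┃                         


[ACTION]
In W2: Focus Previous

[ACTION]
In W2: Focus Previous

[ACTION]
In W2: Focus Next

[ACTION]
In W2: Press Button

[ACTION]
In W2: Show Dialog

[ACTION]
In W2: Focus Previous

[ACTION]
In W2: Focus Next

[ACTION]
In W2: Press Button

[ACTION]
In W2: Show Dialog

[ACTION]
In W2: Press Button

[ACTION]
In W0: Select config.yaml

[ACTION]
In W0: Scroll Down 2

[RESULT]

────────────────────┨         ┃               
Error handling monit┃─────────┨               
The system processes┃e.md     ┃               
This module processe┃─────────┃               
Each component coord┃         ┃               
The framework optimi┃host     ┃               
Error handling valid┃         ┃               
Error handling gener┃432      ┃               
The system optimizes┃         ┃               
The architecture mon┃         ┃               
The architecture tra┃         ┃               
                    ┃         ┃               
                    ┃━━━━━━━━━┛               
                    ┃                         
                    ┃                         


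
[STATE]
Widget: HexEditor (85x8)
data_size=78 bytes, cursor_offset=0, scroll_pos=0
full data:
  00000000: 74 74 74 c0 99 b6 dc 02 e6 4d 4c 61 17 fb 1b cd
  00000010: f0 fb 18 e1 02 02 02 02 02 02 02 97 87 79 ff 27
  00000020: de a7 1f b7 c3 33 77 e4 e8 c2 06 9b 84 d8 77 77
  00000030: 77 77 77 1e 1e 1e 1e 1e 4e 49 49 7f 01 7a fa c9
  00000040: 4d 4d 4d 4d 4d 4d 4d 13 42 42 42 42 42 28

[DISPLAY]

00000000  74 74 74 c0 99 b6 dc 02  e6 4d 4c 61 17 fb 1b cd  |ttt......MLa....|       
00000010  f0 fb 18 e1 02 02 02 02  02 02 02 97 87 79 ff 27  |.............y.'|       
00000020  de a7 1f b7 c3 33 77 e4  e8 c2 06 9b 84 d8 77 77  |.....3w.......ww|       
00000030  77 77 77 1e 1e 1e 1e 1e  4e 49 49 7f 01 7a fa c9  |www.....NII..z..|       
00000040  4d 4d 4d 4d 4d 4d 4d 13  42 42 42 42 42 28        |MMMMMMM.BBBBB(  |       
                                                                                     
                                                                                     
                                                                                     


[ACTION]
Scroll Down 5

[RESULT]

00000040  4d 4d 4d 4d 4d 4d 4d 13  42 42 42 42 42 28        |MMMMMMM.BBBBB(  |       
                                                                                     
                                                                                     
                                                                                     
                                                                                     
                                                                                     
                                                                                     
                                                                                     


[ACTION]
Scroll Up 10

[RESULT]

00000000  74 74 74 c0 99 b6 dc 02  e6 4d 4c 61 17 fb 1b cd  |ttt......MLa....|       
00000010  f0 fb 18 e1 02 02 02 02  02 02 02 97 87 79 ff 27  |.............y.'|       
00000020  de a7 1f b7 c3 33 77 e4  e8 c2 06 9b 84 d8 77 77  |.....3w.......ww|       
00000030  77 77 77 1e 1e 1e 1e 1e  4e 49 49 7f 01 7a fa c9  |www.....NII..z..|       
00000040  4d 4d 4d 4d 4d 4d 4d 13  42 42 42 42 42 28        |MMMMMMM.BBBBB(  |       
                                                                                     
                                                                                     
                                                                                     


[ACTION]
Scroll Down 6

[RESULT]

00000040  4d 4d 4d 4d 4d 4d 4d 13  42 42 42 42 42 28        |MMMMMMM.BBBBB(  |       
                                                                                     
                                                                                     
                                                                                     
                                                                                     
                                                                                     
                                                                                     
                                                                                     


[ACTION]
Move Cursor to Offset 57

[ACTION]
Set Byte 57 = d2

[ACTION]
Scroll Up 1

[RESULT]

00000030  77 77 77 1e 1e 1e 1e 1e  4e D2 49 7f 01 7a fa c9  |www.....N.I..z..|       
00000040  4d 4d 4d 4d 4d 4d 4d 13  42 42 42 42 42 28        |MMMMMMM.BBBBB(  |       
                                                                                     
                                                                                     
                                                                                     
                                                                                     
                                                                                     
                                                                                     


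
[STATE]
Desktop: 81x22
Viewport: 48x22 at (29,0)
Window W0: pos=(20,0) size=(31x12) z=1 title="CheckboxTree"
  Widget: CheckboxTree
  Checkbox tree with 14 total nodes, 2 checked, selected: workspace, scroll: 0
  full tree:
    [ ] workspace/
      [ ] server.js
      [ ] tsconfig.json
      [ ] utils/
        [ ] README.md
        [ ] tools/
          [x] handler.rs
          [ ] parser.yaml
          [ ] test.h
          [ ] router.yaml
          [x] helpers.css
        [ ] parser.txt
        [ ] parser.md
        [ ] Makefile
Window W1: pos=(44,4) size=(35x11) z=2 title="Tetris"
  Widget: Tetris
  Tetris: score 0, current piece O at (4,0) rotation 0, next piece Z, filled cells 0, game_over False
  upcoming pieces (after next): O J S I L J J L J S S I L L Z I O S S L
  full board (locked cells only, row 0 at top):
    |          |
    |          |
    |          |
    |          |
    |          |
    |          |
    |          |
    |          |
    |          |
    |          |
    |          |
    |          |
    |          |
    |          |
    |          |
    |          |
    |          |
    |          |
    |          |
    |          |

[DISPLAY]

━━━━━━━━━━━━━━━━━━━━━┓                          
xTree                ┃                          
─────────────────────┨                          
kspace/              ┃                          
erver.js       ┏━━━━━━━━━━━━━━━━━━━━━━━━━━━━━━━━
sconfig.json   ┃ Tetris                         
tils/          ┠────────────────────────────────
 README.md     ┃          │Next:                
 tools/        ┃          │▓▓                   
x] handler.rs  ┃          │ ▓▓                  
 ] parser.yaml ┃          │                     
━━━━━━━━━━━━━━━┃          │                     
               ┃          │                     
               ┃          │Score:               
               ┗━━━━━━━━━━━━━━━━━━━━━━━━━━━━━━━━
                                                
                                                
                                                
                                                
                                                
                                                
                                                


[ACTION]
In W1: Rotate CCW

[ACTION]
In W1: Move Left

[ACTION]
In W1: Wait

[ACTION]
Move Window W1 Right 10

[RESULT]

━━━━━━━━━━━━━━━━━━━━━┓                          
xTree                ┃                          
─────────────────────┨                          
kspace/              ┃                          
erver.js         ┏━━━━━━━━━━━━━━━━━━━━━━━━━━━━━━
sconfig.json     ┃ Tetris                       
tils/            ┠──────────────────────────────
 README.md       ┃          │Next:              
 tools/          ┃          │▓▓                 
x] handler.rs    ┃          │ ▓▓                
 ] parser.yaml   ┃          │                   
━━━━━━━━━━━━━━━━━┃          │                   
                 ┃          │                   
                 ┃          │Score:             
                 ┗━━━━━━━━━━━━━━━━━━━━━━━━━━━━━━
                                                
                                                
                                                
                                                
                                                
                                                
                                                


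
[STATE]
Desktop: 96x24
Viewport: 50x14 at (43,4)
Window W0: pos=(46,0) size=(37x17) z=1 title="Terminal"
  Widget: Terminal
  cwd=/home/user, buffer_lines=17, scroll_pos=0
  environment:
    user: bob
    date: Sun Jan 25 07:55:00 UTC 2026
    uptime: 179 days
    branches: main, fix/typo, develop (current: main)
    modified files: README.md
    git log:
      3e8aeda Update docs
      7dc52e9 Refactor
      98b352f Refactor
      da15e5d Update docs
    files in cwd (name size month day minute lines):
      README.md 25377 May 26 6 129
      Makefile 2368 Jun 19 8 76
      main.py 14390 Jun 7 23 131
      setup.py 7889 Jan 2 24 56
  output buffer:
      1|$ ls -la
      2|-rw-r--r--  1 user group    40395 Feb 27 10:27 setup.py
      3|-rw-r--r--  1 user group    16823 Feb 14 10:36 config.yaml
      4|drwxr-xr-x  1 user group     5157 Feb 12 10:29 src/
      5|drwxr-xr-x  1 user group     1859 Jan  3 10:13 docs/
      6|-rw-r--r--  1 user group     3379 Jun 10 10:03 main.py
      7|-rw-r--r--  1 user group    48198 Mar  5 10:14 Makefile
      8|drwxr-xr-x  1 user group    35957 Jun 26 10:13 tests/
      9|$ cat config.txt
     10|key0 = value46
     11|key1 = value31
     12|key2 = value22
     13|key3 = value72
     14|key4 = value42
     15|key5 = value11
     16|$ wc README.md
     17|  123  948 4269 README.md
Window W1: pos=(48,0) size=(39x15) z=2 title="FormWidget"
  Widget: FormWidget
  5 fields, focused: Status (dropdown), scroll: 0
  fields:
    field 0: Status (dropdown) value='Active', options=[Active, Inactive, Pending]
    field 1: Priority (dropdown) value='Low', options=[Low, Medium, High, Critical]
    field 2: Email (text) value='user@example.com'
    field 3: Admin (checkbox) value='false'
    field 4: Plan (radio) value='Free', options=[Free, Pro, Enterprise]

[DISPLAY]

   ┃-┃  Priority:   [Low                 ▼]┃      
   ┃-┃  Email:      [user@example.com     ]┃      
   ┃d┃  Admin:      [ ]                    ┃      
   ┃d┃  Plan:       (●) Free  ( ) Pro  ( ) ┃      
   ┃-┃                                     ┃      
   ┃-┃                                     ┃      
   ┃d┃                                     ┃      
   ┃$┃                                     ┃      
   ┃k┃                                     ┃      
   ┃k┃                                     ┃      
   ┃k┗━━━━━━━━━━━━━━━━━━━━━━━━━━━━━━━━━━━━━┛      
   ┃key3 = value72                     ┃          
   ┗━━━━━━━━━━━━━━━━━━━━━━━━━━━━━━━━━━━┛          
                                                  


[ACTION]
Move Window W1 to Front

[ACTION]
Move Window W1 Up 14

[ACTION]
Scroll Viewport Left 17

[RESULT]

                    ┃-┃  Priority:   [Low         
                    ┃-┃  Email:      [user@example
                    ┃d┃  Admin:      [ ]          
                    ┃d┃  Plan:       (●) Free  ( )
                    ┃-┃                           
                    ┃-┃                           
                    ┃d┃                           
                    ┃$┃                           
                    ┃k┃                           
                    ┃k┃                           
                    ┃k┗━━━━━━━━━━━━━━━━━━━━━━━━━━━
                    ┃key3 = value72               
                    ┗━━━━━━━━━━━━━━━━━━━━━━━━━━━━━
                                                  


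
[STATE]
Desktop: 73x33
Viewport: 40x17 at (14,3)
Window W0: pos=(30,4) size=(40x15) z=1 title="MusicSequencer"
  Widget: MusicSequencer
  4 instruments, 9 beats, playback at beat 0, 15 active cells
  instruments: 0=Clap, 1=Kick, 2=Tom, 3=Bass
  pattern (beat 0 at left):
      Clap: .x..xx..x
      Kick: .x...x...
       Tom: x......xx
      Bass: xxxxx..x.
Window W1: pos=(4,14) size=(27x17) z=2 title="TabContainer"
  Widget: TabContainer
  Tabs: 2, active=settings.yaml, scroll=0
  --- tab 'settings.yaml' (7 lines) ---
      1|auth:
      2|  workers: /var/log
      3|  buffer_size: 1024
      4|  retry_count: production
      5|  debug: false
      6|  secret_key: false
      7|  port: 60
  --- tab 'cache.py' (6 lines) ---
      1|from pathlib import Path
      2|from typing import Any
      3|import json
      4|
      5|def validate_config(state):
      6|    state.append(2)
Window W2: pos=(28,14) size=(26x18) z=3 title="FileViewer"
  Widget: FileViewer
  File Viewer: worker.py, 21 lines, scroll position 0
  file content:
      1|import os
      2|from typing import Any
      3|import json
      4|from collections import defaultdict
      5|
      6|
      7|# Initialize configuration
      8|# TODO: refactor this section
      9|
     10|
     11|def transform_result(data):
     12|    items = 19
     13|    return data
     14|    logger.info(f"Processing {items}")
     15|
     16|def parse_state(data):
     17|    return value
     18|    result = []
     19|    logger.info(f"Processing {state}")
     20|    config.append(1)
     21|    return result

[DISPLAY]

                                        
                ┏━━━━━━━━━━━━━━━━━━━━━━━
                ┃ MusicSequencer        
                ┠───────────────────────
                ┃     ▼12345678         
                ┃ Clap·█··██··█         
                ┃ Kick·█···█···         
                ┃  Tom█······██         
                ┃ Bass█████··█·         
                ┃                       
                ┃                       
━━━━━━━━━━━━━━┏━━━━━━━━━━━━━━━━━━━━━━━━┓
iner          ┃ FileViewer             ┃
──────────────┠────────────────────────┨
.yaml]│ cache.┃import os              ▲┃
──────────────┃from typing import Any █┃
              ┃import json            ░┃


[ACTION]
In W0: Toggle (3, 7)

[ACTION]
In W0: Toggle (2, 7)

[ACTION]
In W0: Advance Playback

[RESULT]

                                        
                ┏━━━━━━━━━━━━━━━━━━━━━━━
                ┃ MusicSequencer        
                ┠───────────────────────
                ┃     0▼2345678         
                ┃ Clap·█··██··█         
                ┃ Kick·█···█···         
                ┃  Tom█·······█         
                ┃ Bass█████····         
                ┃                       
                ┃                       
━━━━━━━━━━━━━━┏━━━━━━━━━━━━━━━━━━━━━━━━┓
iner          ┃ FileViewer             ┃
──────────────┠────────────────────────┨
.yaml]│ cache.┃import os              ▲┃
──────────────┃from typing import Any █┃
              ┃import json            ░┃


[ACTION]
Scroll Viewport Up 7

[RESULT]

                                        
                                        
                                        
                                        
                ┏━━━━━━━━━━━━━━━━━━━━━━━
                ┃ MusicSequencer        
                ┠───────────────────────
                ┃     0▼2345678         
                ┃ Clap·█··██··█         
                ┃ Kick·█···█···         
                ┃  Tom█·······█         
                ┃ Bass█████····         
                ┃                       
                ┃                       
━━━━━━━━━━━━━━┏━━━━━━━━━━━━━━━━━━━━━━━━┓
iner          ┃ FileViewer             ┃
──────────────┠────────────────────────┨


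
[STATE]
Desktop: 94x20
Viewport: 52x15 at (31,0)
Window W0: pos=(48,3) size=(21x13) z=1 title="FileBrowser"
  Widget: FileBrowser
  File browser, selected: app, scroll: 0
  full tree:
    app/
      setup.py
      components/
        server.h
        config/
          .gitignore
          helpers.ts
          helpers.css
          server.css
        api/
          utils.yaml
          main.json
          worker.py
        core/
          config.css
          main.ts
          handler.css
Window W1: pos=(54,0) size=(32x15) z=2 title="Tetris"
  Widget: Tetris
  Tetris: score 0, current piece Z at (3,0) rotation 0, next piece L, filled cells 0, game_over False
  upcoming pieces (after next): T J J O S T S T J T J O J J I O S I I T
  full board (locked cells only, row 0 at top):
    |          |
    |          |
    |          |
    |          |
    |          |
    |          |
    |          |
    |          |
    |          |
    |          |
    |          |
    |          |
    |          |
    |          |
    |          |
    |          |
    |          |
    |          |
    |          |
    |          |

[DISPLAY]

                       ┏━━━━━━━━━━━━━━━━━━━━━━━━━━━━
                       ┃ Tetris                     
                       ┠────────────────────────────
                 ┏━━━━━┃          │Next:            
                 ┃ File┃          │  ▒              
                 ┠─────┃          │▒▒▒              
                 ┃> [-]┃          │                 
                 ┃    s┃          │                 
                 ┃    [┃          │                 
                 ┃     ┃          │Score:           
                 ┃     ┃          │0                
                 ┃     ┃          │                 
                 ┃     ┃          │                 
                 ┃     ┃          │                 
                 ┃     ┗━━━━━━━━━━━━━━━━━━━━━━━━━━━━


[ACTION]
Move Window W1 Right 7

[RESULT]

                              ┏━━━━━━━━━━━━━━━━━━━━━
                              ┃ Tetris              
                              ┠─────────────────────
                 ┏━━━━━━━━━━━━┃          │Next:     
                 ┃ FileBrowser┃          │  ▒       
                 ┠────────────┃          │▒▒▒       
                 ┃> [-] app/  ┃          │          
                 ┃    setup.py┃          │          
                 ┃    [+] comp┃          │          
                 ┃            ┃          │Score:    
                 ┃            ┃          │0         
                 ┃            ┃          │          
                 ┃            ┃          │          
                 ┃            ┃          │          
                 ┃            ┗━━━━━━━━━━━━━━━━━━━━━


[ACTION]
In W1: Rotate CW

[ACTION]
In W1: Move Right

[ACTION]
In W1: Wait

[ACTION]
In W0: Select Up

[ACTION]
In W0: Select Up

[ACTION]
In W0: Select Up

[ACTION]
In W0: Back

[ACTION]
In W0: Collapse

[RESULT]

                              ┏━━━━━━━━━━━━━━━━━━━━━
                              ┃ Tetris              
                              ┠─────────────────────
                 ┏━━━━━━━━━━━━┃          │Next:     
                 ┃ FileBrowser┃          │  ▒       
                 ┠────────────┃          │▒▒▒       
                 ┃> [+] app/  ┃          │          
                 ┃            ┃          │          
                 ┃            ┃          │          
                 ┃            ┃          │Score:    
                 ┃            ┃          │0         
                 ┃            ┃          │          
                 ┃            ┃          │          
                 ┃            ┃          │          
                 ┃            ┗━━━━━━━━━━━━━━━━━━━━━


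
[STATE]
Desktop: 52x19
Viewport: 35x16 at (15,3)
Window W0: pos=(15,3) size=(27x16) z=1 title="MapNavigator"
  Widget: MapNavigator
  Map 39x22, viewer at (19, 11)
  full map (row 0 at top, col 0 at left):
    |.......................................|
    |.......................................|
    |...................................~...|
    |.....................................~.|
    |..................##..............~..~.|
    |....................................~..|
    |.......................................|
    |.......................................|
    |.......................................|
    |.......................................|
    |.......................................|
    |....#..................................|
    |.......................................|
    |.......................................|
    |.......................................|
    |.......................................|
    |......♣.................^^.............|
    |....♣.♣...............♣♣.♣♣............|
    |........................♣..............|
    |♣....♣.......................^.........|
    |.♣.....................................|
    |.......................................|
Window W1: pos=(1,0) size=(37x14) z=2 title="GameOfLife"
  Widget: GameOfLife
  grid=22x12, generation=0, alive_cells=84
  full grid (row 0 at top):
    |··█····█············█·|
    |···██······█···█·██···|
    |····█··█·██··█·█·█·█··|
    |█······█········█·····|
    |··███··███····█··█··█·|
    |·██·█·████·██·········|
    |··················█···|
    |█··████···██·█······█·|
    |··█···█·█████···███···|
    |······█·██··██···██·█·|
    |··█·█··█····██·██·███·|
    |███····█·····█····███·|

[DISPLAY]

                      ┃━━━┓        
··█·██···             ┃   ┃        
█·█·█·█··             ┃───┨        
···█·····             ┃...┃        
·█··█··█·             ┃...┃        
·········             ┃...┃        
·····█···             ┃...┃        
█······█·             ┃...┃        
···███···             ┃...┃        
█···██·█·             ┃...┃        
━━━━━━━━━━━━━━━━━━━━━━┛...┃        
┃.........................┃        
┃.........................┃        
┃.........................┃        
┃.................^^......┃        
┗━━━━━━━━━━━━━━━━━━━━━━━━━┛        


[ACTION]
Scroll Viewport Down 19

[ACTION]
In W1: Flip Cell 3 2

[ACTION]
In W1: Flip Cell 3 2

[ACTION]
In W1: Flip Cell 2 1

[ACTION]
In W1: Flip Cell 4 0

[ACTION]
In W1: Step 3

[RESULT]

                      ┃━━━┓        
·██████··             ┃   ┃        
█·····█··             ┃───┨        
·██·██···             ┃...┃        
··████···             ┃...┃        
···█·····             ┃...┃        
·····█···             ┃...┃        
···██·█··             ┃...┃        
··█···█··             ┃...┃        
··█···██·             ┃...┃        
━━━━━━━━━━━━━━━━━━━━━━┛...┃        
┃.........................┃        
┃.........................┃        
┃.........................┃        
┃.................^^......┃        
┗━━━━━━━━━━━━━━━━━━━━━━━━━┛        


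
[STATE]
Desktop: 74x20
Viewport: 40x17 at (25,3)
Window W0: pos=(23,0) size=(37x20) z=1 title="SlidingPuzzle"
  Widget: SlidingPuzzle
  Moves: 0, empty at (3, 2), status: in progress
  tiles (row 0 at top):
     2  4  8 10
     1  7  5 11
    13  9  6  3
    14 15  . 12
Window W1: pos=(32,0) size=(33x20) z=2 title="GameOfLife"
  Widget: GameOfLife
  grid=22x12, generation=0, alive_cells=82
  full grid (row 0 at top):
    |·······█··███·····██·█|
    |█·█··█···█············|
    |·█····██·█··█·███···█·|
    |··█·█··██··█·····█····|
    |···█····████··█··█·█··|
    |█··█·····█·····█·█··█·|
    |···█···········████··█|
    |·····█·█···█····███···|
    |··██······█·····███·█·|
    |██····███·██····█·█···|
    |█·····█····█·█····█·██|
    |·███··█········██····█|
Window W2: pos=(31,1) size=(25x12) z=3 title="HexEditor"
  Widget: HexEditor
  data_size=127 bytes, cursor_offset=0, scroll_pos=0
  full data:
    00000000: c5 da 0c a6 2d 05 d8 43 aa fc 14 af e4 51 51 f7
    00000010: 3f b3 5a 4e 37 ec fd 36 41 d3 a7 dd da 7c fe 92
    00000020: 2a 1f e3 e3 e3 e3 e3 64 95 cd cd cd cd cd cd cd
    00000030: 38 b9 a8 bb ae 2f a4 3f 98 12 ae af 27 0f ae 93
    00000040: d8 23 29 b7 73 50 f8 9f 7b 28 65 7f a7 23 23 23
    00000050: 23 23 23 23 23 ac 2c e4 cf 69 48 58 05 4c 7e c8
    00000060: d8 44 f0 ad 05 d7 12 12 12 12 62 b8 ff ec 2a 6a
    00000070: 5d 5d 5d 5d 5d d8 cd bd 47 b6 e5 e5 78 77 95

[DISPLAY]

────┬─┠───────────────────────┨        ┃
  2 │ ┃00000000  C5 da 0c a6 2┃        ┃
────┼─┃00000010  3f b3 5a 4e 3┃        ┃
  1 │ ┃00000020  2a 1f e3 e3 e┃        ┃
────┼─┃00000030  38 b9 a8 bb a┃        ┃
 13 │ ┃00000040  d8 23 29 b7 7┃        ┃
────┼─┃00000050  23 23 23 23 2┃        ┃
 14 │ ┃00000060  d8 44 f0 ad 0┃        ┃
────┴─┃00000070  5d 5d 5d 5d 5┃        ┃
oves: ┗━━━━━━━━━━━━━━━━━━━━━━━┛        ┃
       ┃██····███·██····█·█···         ┃
       ┃█·····█····█·█····█·██         ┃
       ┃·███··█········██····█         ┃
       ┃                               ┃
       ┃                               ┃
       ┃                               ┃
━━━━━━━┗━━━━━━━━━━━━━━━━━━━━━━━━━━━━━━━┛


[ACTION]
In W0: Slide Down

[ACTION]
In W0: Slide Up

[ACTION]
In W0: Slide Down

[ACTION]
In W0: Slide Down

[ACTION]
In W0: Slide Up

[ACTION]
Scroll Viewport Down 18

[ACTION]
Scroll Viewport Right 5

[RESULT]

─┠───────────────────────┨        ┃     
 ┃00000000  C5 da 0c a6 2┃        ┃     
─┃00000010  3f b3 5a 4e 3┃        ┃     
 ┃00000020  2a 1f e3 e3 e┃        ┃     
─┃00000030  38 b9 a8 bb a┃        ┃     
 ┃00000040  d8 23 29 b7 7┃        ┃     
─┃00000050  23 23 23 23 2┃        ┃     
 ┃00000060  d8 44 f0 ad 0┃        ┃     
─┃00000070  5d 5d 5d 5d 5┃        ┃     
 ┗━━━━━━━━━━━━━━━━━━━━━━━┛        ┃     
  ┃██····███·██····█·█···         ┃     
  ┃█·····█····█·█····█·██         ┃     
  ┃·███··█········██····█         ┃     
  ┃                               ┃     
  ┃                               ┃     
  ┃                               ┃     
━━┗━━━━━━━━━━━━━━━━━━━━━━━━━━━━━━━┛     


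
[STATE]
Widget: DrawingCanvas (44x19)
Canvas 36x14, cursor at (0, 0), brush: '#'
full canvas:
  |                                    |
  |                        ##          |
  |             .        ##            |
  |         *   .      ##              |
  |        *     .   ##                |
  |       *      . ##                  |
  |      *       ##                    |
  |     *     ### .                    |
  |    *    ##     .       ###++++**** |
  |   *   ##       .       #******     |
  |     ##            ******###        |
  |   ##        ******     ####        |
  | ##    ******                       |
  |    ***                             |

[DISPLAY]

+                                           
                        ##                  
             .        ##                    
         *   .      ##                      
        *     .   ##                        
       *      . ##                          
      *       ##                            
     *     ### .                            
    *    ##     .       ###++++****         
   *   ##       .       #******             
     ##            ******###                
   ##        ******     ####                
 ##    ******                               
    ***                                     
                                            
                                            
                                            
                                            
                                            


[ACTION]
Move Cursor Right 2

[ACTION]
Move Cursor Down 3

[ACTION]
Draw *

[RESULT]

                                            
                        ##                  
             .        ##                    
  *      *   .      ##                      
        *     .   ##                        
       *      . ##                          
      *       ##                            
     *     ### .                            
    *    ##     .       ###++++****         
   *   ##       .       #******             
     ##            ******###                
   ##        ******     ####                
 ##    ******                               
    ***                                     
                                            
                                            
                                            
                                            
                                            


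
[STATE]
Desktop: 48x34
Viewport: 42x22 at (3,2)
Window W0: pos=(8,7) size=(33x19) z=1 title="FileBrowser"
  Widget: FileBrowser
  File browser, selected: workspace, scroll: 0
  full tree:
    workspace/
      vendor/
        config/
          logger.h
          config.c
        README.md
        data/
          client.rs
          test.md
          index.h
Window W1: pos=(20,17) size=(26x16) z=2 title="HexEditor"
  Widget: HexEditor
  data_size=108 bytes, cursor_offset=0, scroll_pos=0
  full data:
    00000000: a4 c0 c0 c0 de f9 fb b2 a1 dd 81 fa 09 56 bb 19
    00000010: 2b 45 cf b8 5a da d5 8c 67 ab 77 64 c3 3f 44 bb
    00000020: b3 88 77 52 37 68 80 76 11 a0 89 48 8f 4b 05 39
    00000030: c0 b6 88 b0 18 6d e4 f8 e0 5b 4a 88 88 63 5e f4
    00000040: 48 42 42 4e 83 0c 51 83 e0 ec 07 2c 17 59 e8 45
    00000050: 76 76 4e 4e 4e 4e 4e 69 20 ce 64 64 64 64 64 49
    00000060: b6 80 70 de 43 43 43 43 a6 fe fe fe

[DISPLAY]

                                          
                                          
                                          
                                          
                                          
     ┏━━━━━━━━━━━━━━━━━━━━━━━━━━━━━━━┓    
     ┃ FileBrowser                   ┃    
     ┠───────────────────────────────┨    
     ┃> [-] workspace/               ┃    
     ┃    [+] vendor/                ┃    
     ┃                               ┃    
     ┃                               ┃    
     ┃                               ┃    
     ┃                               ┃    
     ┃                               ┃    
     ┃           ┏━━━━━━━━━━━━━━━━━━━━━━━━
     ┃           ┃ HexEditor              
     ┃           ┠────────────────────────
     ┃           ┃00000000  A4 c0 c0 c0 de
     ┃           ┃00000010  2b 45 cf b8 5a
     ┃           ┃00000020  b3 88 77 52 37
     ┃           ┃00000030  c0 b6 88 b0 18


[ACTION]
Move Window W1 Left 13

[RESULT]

                                          
                                          
                                          
                                          
                                          
     ┏━━━━━━━━━━━━━━━━━━━━━━━━━━━━━━━┓    
     ┃ FileBrowser                   ┃    
     ┠───────────────────────────────┨    
     ┃> [-] workspace/               ┃    
     ┃    [+] vendor/                ┃    
     ┃                               ┃    
     ┃                               ┃    
     ┃                               ┃    
     ┃                               ┃    
     ┃                               ┃    
    ┏━━━━━━━━━━━━━━━━━━━━━━━━┓       ┃    
    ┃ HexEditor              ┃       ┃    
    ┠────────────────────────┨       ┃    
    ┃00000000  A4 c0 c0 c0 de┃       ┃    
    ┃00000010  2b 45 cf b8 5a┃       ┃    
    ┃00000020  b3 88 77 52 37┃       ┃    
    ┃00000030  c0 b6 88 b0 18┃       ┃    


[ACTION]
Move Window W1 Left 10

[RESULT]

                                          
                                          
                                          
                                          
                                          
     ┏━━━━━━━━━━━━━━━━━━━━━━━━━━━━━━━┓    
     ┃ FileBrowser                   ┃    
     ┠───────────────────────────────┨    
     ┃> [-] workspace/               ┃    
     ┃    [+] vendor/                ┃    
     ┃                               ┃    
     ┃                               ┃    
     ┃                               ┃    
     ┃                               ┃    
     ┃                               ┃    
━━━━━━━━━━━━━━━━━━━━━━┓              ┃    
exEditor              ┃              ┃    
──────────────────────┨              ┃    
000000  A4 c0 c0 c0 de┃              ┃    
000010  2b 45 cf b8 5a┃              ┃    
000020  b3 88 77 52 37┃              ┃    
000030  c0 b6 88 b0 18┃              ┃    
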